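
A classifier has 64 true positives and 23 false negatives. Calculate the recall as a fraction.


Recall = TP / (TP + FN) = 64 / 87 = 64/87.

64/87


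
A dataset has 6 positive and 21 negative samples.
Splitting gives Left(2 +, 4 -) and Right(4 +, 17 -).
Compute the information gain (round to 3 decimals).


H(parent) = 0.7642. H(left) = 0.9183, H(right) = 0.7025. Weighted = (6/27)*0.9183 + (21/27)*0.7025 = 0.7505. IG = 0.7642 - 0.7505 = 0.0137, which rounds to 0.014.

0.014


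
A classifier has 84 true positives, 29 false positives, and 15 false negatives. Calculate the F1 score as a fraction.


Precision = 84/113 = 84/113. Recall = 84/99 = 28/33. F1 = 2*P*R/(P+R) = 42/53.

42/53


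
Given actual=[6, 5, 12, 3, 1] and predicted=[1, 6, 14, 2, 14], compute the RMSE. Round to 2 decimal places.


MSE = 40.0000. RMSE = sqrt(40.0000) = 6.32.

6.32


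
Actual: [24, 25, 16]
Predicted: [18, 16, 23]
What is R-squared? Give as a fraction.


Mean(y) = 65/3. SS_res = 166. SS_tot = 146/3. R^2 = 1 - 166/(146/3) = -176/73.

-176/73


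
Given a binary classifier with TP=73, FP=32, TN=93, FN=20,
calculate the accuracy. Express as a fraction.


Accuracy = (TP + TN) / (TP + TN + FP + FN) = (73 + 93) / 218 = 83/109.

83/109


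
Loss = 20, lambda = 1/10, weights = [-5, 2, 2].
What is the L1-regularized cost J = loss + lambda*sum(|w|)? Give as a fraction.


L1 norm = sum(|w|) = 9. J = 20 + 1/10 * 9 = 209/10.

209/10


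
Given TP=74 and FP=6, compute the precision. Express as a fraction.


Precision = TP / (TP + FP) = 74 / 80 = 37/40.

37/40


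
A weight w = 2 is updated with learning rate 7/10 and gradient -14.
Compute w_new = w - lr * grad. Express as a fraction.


w_new = 2 - 7/10 * -14 = 2 - -49/5 = 59/5.

59/5


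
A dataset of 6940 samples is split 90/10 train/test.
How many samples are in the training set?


Test set = 6940 * 10% = 694. Training set = 6940 - 694 = 6246.

6246


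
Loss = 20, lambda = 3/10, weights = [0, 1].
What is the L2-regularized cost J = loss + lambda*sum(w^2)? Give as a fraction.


L2 sq norm = sum(w^2) = 1. J = 20 + 3/10 * 1 = 203/10.

203/10


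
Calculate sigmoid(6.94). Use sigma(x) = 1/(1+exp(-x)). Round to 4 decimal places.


sigma(6.94) = 1/(1+e^(-6.94)) = 1/(1+0.000968) = 1/1.000968 = 0.9990.

0.9990


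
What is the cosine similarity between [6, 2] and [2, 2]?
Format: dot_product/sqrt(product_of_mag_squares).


dot = 16. |a|^2 = 40, |b|^2 = 8. cos = 16/sqrt(320).

16/sqrt(320)


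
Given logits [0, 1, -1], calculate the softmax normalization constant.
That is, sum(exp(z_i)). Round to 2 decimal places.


Denom = e^0=1.0000 + e^1=2.7183 + e^-1=0.3679. Sum = 4.0862, which rounds to 4.09.

4.09


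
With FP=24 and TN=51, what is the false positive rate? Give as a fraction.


FPR = FP / (FP + TN) = 24 / 75 = 8/25.

8/25


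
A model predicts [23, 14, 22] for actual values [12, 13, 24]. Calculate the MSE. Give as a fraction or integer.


MSE = (1/3) * ((12-23)^2=121 + (13-14)^2=1 + (24-22)^2=4). Sum = 126. MSE = 42.

42


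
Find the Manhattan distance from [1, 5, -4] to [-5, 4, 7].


d = sum of absolute differences: |1--5|=6 + |5-4|=1 + |-4-7|=11 = 18.

18


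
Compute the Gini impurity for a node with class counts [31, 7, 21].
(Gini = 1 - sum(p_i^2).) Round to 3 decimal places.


Total = 59. Proportions: 31/59, 7/59, 21/59. sum(p_i^2) = 0.4168. Gini = 1 - 0.4168 = 0.5832, which rounds to 0.583.

0.583


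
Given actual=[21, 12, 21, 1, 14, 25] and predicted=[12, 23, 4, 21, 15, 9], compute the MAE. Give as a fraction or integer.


MAE = (1/6) * (|21-12|=9 + |12-23|=11 + |21-4|=17 + |1-21|=20 + |14-15|=1 + |25-9|=16). Sum = 74. MAE = 37/3.

37/3


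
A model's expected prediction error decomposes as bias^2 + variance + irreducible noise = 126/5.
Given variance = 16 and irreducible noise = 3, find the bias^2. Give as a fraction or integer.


Total error = bias^2 + variance + irreducible noise. So bias^2 = 126/5 - 16 - 3 = 31/5.

31/5


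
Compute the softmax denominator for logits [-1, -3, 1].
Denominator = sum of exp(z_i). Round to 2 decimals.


Denom = e^-1=0.3679 + e^-3=0.0498 + e^1=2.7183. Sum = 3.1360, which rounds to 3.14.

3.14


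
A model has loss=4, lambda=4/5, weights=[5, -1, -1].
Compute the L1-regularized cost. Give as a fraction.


L1 norm = sum(|w|) = 7. J = 4 + 4/5 * 7 = 48/5.

48/5


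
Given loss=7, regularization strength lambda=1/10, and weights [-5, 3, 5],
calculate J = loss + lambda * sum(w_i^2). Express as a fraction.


L2 sq norm = sum(w^2) = 59. J = 7 + 1/10 * 59 = 129/10.

129/10


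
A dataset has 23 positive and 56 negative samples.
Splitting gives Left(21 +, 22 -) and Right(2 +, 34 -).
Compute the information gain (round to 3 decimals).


H(parent) = 0.8702. H(left) = 0.9996, H(right) = 0.3095. Weighted = (43/79)*0.9996 + (36/79)*0.3095 = 0.6851. IG = 0.8702 - 0.6851 = 0.1851, which rounds to 0.185.

0.185


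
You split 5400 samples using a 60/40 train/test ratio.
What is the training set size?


Test set = 5400 * 40% = 2160. Training set = 5400 - 2160 = 3240.

3240


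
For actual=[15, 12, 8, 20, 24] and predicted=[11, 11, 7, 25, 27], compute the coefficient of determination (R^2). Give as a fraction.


Mean(y) = 79/5. SS_res = 52. SS_tot = 804/5. R^2 = 1 - 52/(804/5) = 136/201.

136/201


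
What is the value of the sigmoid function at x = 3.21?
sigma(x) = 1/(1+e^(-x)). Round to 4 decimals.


sigma(3.21) = 1/(1+e^(-3.21)) = 1/(1+0.040357) = 1/1.040357 = 0.9612.

0.9612


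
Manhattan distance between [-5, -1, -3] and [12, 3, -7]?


d = sum of absolute differences: |-5-12|=17 + |-1-3|=4 + |-3--7|=4 = 25.

25


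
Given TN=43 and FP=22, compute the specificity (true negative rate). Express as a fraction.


Specificity = TN / (TN + FP) = 43 / 65 = 43/65.

43/65


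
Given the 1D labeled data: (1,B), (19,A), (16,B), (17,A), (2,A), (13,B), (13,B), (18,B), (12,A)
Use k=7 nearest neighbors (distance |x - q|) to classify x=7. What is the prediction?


Distances: |1-7|=6, |19-7|=12, |16-7|=9, |17-7|=10, |2-7|=5, |13-7|=6, |13-7|=6, |18-7|=11, |12-7|=5. 7 nearest: (2,A), (12,A), (1,B), (13,B), (13,B), (16,B), (17,A). Counts: {'A': 3, 'B': 4}. Majority class: B.

B


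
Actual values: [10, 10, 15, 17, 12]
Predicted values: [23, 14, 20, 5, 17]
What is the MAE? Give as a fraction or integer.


MAE = (1/5) * (|10-23|=13 + |10-14|=4 + |15-20|=5 + |17-5|=12 + |12-17|=5). Sum = 39. MAE = 39/5.

39/5


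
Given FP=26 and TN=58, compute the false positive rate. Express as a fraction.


FPR = FP / (FP + TN) = 26 / 84 = 13/42.

13/42


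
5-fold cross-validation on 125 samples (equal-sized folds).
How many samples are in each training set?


Each validation fold has 125/5 = 25 samples. Training set = 125 - 25 = 100.

100


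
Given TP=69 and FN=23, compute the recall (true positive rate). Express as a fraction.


Recall = TP / (TP + FN) = 69 / 92 = 3/4.

3/4


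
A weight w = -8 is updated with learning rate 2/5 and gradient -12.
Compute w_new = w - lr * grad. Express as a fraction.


w_new = -8 - 2/5 * -12 = -8 - -24/5 = -16/5.

-16/5


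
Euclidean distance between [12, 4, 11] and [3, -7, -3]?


d = sqrt(sum of squared differences). (12-3)^2=81, (4--7)^2=121, (11--3)^2=196. Sum = 398.

sqrt(398)


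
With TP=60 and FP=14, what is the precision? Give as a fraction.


Precision = TP / (TP + FP) = 60 / 74 = 30/37.

30/37


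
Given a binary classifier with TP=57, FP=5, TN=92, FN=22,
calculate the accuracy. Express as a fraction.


Accuracy = (TP + TN) / (TP + TN + FP + FN) = (57 + 92) / 176 = 149/176.

149/176


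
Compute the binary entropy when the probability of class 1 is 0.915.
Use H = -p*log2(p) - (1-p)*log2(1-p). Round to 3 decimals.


H = -0.915*log2(0.915) - 0.085*log2(0.085) = 0.420.

0.420


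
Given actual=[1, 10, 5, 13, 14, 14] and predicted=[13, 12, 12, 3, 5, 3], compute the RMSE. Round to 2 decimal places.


MSE = 83.1667. RMSE = sqrt(83.1667) = 9.12.

9.12


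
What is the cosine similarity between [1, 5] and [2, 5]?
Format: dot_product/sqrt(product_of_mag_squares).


dot = 27. |a|^2 = 26, |b|^2 = 29. cos = 27/sqrt(754).

27/sqrt(754)


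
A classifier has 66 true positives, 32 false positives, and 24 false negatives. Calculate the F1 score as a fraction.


Precision = 66/98 = 33/49. Recall = 66/90 = 11/15. F1 = 2*P*R/(P+R) = 33/47.

33/47


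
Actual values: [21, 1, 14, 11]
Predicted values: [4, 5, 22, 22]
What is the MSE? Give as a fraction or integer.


MSE = (1/4) * ((21-4)^2=289 + (1-5)^2=16 + (14-22)^2=64 + (11-22)^2=121). Sum = 490. MSE = 245/2.

245/2


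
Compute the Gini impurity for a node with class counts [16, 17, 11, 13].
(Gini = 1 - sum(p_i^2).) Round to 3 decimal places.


Total = 57. Proportions: 16/57, 17/57, 11/57, 13/57. sum(p_i^2) = 0.2570. Gini = 1 - 0.2570 = 0.7430, which rounds to 0.743.

0.743


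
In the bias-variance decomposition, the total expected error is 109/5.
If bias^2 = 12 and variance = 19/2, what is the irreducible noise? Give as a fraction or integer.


Total error = bias^2 + variance + irreducible noise. So irreducible noise = 109/5 - 12 - 19/2 = 3/10.

3/10


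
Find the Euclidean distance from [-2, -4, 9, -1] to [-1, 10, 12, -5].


d = sqrt(sum of squared differences). (-2--1)^2=1, (-4-10)^2=196, (9-12)^2=9, (-1--5)^2=16. Sum = 222.

sqrt(222)


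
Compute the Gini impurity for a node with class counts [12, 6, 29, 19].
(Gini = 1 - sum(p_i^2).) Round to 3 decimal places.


Total = 66. Proportions: 12/66, 6/66, 29/66, 19/66. sum(p_i^2) = 0.3173. Gini = 1 - 0.3173 = 0.6827, which rounds to 0.683.

0.683


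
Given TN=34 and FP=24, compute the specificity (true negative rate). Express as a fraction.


Specificity = TN / (TN + FP) = 34 / 58 = 17/29.

17/29


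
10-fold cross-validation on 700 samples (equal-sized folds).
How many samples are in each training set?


Each validation fold has 700/10 = 70 samples. Training set = 700 - 70 = 630.

630


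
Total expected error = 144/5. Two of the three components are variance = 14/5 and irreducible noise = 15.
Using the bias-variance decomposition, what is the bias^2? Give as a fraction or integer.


Total error = bias^2 + variance + irreducible noise. So bias^2 = 144/5 - 14/5 - 15 = 11.

11


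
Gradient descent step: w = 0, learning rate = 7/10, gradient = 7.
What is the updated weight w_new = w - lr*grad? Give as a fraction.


w_new = 0 - 7/10 * 7 = 0 - 49/10 = -49/10.

-49/10


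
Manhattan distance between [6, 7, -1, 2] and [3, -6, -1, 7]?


d = sum of absolute differences: |6-3|=3 + |7--6|=13 + |-1--1|=0 + |2-7|=5 = 21.

21


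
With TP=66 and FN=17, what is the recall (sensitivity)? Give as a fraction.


Recall = TP / (TP + FN) = 66 / 83 = 66/83.

66/83


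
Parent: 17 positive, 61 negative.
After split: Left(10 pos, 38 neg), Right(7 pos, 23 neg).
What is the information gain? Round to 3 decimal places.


H(parent) = 0.7564. H(left) = 0.7383, H(right) = 0.7838. Weighted = (48/78)*0.7383 + (30/78)*0.7838 = 0.7558. IG = 0.7564 - 0.7558 = 0.0006, which rounds to 0.001.

0.001


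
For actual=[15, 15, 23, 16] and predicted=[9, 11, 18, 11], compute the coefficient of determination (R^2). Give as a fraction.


Mean(y) = 69/4. SS_res = 102. SS_tot = 179/4. R^2 = 1 - 102/(179/4) = -229/179.

-229/179


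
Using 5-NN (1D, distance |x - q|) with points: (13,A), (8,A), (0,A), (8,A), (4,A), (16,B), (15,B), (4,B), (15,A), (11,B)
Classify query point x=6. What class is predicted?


Distances: |13-6|=7, |8-6|=2, |0-6|=6, |8-6|=2, |4-6|=2, |16-6|=10, |15-6|=9, |4-6|=2, |15-6|=9, |11-6|=5. 5 nearest: (8,A), (8,A), (4,A), (4,B), (11,B). Counts: {'A': 3, 'B': 2}. Majority class: A.

A


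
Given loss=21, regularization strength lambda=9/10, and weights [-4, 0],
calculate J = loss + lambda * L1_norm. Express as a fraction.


L1 norm = sum(|w|) = 4. J = 21 + 9/10 * 4 = 123/5.

123/5


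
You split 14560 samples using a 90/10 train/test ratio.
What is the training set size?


Test set = 14560 * 10% = 1456. Training set = 14560 - 1456 = 13104.

13104


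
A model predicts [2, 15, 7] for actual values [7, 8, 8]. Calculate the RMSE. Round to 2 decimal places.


MSE = 25.0000. RMSE = sqrt(25.0000) = 5.00.

5.00


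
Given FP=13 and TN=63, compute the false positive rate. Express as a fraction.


FPR = FP / (FP + TN) = 13 / 76 = 13/76.

13/76


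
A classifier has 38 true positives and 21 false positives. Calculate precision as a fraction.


Precision = TP / (TP + FP) = 38 / 59 = 38/59.

38/59


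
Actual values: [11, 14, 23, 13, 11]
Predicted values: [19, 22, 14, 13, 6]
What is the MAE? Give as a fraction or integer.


MAE = (1/5) * (|11-19|=8 + |14-22|=8 + |23-14|=9 + |13-13|=0 + |11-6|=5). Sum = 30. MAE = 6.

6


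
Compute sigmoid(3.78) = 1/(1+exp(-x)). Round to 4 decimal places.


sigma(3.78) = 1/(1+e^(-3.78)) = 1/(1+0.022823) = 1/1.022823 = 0.9777.

0.9777


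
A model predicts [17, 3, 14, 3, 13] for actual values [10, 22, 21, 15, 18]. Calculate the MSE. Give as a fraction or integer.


MSE = (1/5) * ((10-17)^2=49 + (22-3)^2=361 + (21-14)^2=49 + (15-3)^2=144 + (18-13)^2=25). Sum = 628. MSE = 628/5.

628/5


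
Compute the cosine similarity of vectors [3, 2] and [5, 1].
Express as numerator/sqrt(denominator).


dot = 17. |a|^2 = 13, |b|^2 = 26. cos = 17/sqrt(338).

17/sqrt(338)


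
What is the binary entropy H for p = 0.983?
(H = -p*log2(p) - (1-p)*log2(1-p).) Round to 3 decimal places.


H = -0.983*log2(0.983) - 0.017*log2(0.017) = 0.124.

0.124


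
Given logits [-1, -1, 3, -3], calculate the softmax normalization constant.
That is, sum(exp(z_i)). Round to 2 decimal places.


Denom = e^-1=0.3679 + e^-1=0.3679 + e^3=20.0855 + e^-3=0.0498. Sum = 20.8711, which rounds to 20.87.

20.87


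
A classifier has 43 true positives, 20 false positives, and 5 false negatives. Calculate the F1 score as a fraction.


Precision = 43/63 = 43/63. Recall = 43/48 = 43/48. F1 = 2*P*R/(P+R) = 86/111.

86/111


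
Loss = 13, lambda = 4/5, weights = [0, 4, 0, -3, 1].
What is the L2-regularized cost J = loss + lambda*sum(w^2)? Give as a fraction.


L2 sq norm = sum(w^2) = 26. J = 13 + 4/5 * 26 = 169/5.

169/5


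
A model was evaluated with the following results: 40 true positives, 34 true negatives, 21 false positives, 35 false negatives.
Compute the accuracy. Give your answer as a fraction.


Accuracy = (TP + TN) / (TP + TN + FP + FN) = (40 + 34) / 130 = 37/65.

37/65


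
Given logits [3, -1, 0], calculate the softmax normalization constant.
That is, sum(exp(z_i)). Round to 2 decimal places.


Denom = e^3=20.0855 + e^-1=0.3679 + e^0=1.0000. Sum = 21.4534, which rounds to 21.45.

21.45


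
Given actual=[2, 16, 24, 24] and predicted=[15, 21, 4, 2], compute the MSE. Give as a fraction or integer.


MSE = (1/4) * ((2-15)^2=169 + (16-21)^2=25 + (24-4)^2=400 + (24-2)^2=484). Sum = 1078. MSE = 539/2.

539/2


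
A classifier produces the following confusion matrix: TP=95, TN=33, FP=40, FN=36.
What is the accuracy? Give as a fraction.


Accuracy = (TP + TN) / (TP + TN + FP + FN) = (95 + 33) / 204 = 32/51.

32/51


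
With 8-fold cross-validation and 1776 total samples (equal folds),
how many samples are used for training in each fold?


Each validation fold has 1776/8 = 222 samples. Training set = 1776 - 222 = 1554.

1554


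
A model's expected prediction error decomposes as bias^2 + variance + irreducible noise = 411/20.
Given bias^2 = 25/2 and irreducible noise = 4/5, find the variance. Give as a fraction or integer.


Total error = bias^2 + variance + irreducible noise. So variance = 411/20 - 25/2 - 4/5 = 29/4.

29/4


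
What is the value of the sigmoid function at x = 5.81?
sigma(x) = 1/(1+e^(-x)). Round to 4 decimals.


sigma(5.81) = 1/(1+e^(-5.81)) = 1/(1+0.002997) = 1/1.002997 = 0.9970.

0.9970


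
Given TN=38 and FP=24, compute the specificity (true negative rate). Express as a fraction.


Specificity = TN / (TN + FP) = 38 / 62 = 19/31.

19/31


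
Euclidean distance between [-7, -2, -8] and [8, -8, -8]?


d = sqrt(sum of squared differences). (-7-8)^2=225, (-2--8)^2=36, (-8--8)^2=0. Sum = 261.

sqrt(261)


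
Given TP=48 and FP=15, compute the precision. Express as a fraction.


Precision = TP / (TP + FP) = 48 / 63 = 16/21.

16/21


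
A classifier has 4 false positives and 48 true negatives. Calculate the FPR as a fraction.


FPR = FP / (FP + TN) = 4 / 52 = 1/13.

1/13


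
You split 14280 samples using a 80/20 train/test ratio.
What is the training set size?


Test set = 14280 * 20% = 2856. Training set = 14280 - 2856 = 11424.

11424


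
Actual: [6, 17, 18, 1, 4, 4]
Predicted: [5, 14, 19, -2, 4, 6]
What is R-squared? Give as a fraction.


Mean(y) = 25/3. SS_res = 24. SS_tot = 796/3. R^2 = 1 - 24/(796/3) = 181/199.

181/199


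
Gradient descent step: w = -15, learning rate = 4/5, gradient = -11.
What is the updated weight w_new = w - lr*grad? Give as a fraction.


w_new = -15 - 4/5 * -11 = -15 - -44/5 = -31/5.

-31/5


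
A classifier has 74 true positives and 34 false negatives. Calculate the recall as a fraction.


Recall = TP / (TP + FN) = 74 / 108 = 37/54.

37/54


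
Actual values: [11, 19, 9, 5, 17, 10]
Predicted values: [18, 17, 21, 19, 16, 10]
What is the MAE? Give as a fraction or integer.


MAE = (1/6) * (|11-18|=7 + |19-17|=2 + |9-21|=12 + |5-19|=14 + |17-16|=1 + |10-10|=0). Sum = 36. MAE = 6.

6


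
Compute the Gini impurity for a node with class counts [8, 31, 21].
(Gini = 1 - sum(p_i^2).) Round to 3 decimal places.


Total = 60. Proportions: 8/60, 31/60, 21/60. sum(p_i^2) = 0.4072. Gini = 1 - 0.4072 = 0.5928, which rounds to 0.593.

0.593


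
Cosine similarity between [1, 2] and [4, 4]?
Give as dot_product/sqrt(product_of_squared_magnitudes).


dot = 12. |a|^2 = 5, |b|^2 = 32. cos = 12/sqrt(160).

12/sqrt(160)


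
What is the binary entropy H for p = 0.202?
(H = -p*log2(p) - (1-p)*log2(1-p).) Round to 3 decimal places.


H = -0.202*log2(0.202) - 0.798*log2(0.798) = 0.726.

0.726


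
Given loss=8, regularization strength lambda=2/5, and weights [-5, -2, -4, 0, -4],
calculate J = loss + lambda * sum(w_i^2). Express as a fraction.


L2 sq norm = sum(w^2) = 61. J = 8 + 2/5 * 61 = 162/5.

162/5


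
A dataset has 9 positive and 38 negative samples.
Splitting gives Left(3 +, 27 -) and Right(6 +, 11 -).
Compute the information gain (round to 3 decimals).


H(parent) = 0.7046. H(left) = 0.4690, H(right) = 0.9367. Weighted = (30/47)*0.4690 + (17/47)*0.9367 = 0.6382. IG = 0.7046 - 0.6382 = 0.0664, which rounds to 0.066.

0.066


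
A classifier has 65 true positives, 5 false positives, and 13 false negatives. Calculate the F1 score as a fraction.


Precision = 65/70 = 13/14. Recall = 65/78 = 5/6. F1 = 2*P*R/(P+R) = 65/74.

65/74


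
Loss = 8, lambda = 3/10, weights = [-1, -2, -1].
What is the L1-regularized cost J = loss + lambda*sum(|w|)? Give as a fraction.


L1 norm = sum(|w|) = 4. J = 8 + 3/10 * 4 = 46/5.

46/5


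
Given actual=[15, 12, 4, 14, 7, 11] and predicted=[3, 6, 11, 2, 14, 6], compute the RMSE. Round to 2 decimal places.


MSE = 74.5000. RMSE = sqrt(74.5000) = 8.63.

8.63


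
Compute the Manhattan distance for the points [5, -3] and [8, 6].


d = sum of absolute differences: |5-8|=3 + |-3-6|=9 = 12.

12


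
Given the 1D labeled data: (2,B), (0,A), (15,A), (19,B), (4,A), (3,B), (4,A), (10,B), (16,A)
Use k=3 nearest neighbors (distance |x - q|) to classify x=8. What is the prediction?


Distances: |2-8|=6, |0-8|=8, |15-8|=7, |19-8|=11, |4-8|=4, |3-8|=5, |4-8|=4, |10-8|=2, |16-8|=8. 3 nearest: (10,B), (4,A), (4,A). Counts: {'B': 1, 'A': 2}. Majority class: A.

A


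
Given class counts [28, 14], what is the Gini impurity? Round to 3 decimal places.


Total = 42. Proportions: 28/42, 14/42. sum(p_i^2) = 0.5556. Gini = 1 - 0.5556 = 0.4444, which rounds to 0.444.

0.444


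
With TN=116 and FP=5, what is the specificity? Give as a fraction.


Specificity = TN / (TN + FP) = 116 / 121 = 116/121.

116/121


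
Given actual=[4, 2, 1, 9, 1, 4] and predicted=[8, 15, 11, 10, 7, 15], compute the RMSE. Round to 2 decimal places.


MSE = 73.8333. RMSE = sqrt(73.8333) = 8.59.

8.59


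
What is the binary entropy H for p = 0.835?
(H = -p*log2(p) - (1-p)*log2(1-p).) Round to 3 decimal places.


H = -0.835*log2(0.835) - 0.165*log2(0.165) = 0.646.

0.646


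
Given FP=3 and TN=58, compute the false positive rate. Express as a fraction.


FPR = FP / (FP + TN) = 3 / 61 = 3/61.

3/61


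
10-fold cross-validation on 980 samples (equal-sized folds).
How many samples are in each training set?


Each validation fold has 980/10 = 98 samples. Training set = 980 - 98 = 882.

882


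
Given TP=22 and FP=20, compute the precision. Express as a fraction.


Precision = TP / (TP + FP) = 22 / 42 = 11/21.

11/21


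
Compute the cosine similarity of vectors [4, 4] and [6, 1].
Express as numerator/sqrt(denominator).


dot = 28. |a|^2 = 32, |b|^2 = 37. cos = 28/sqrt(1184).

28/sqrt(1184)


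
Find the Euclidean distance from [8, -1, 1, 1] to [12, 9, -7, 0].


d = sqrt(sum of squared differences). (8-12)^2=16, (-1-9)^2=100, (1--7)^2=64, (1-0)^2=1. Sum = 181.

sqrt(181)


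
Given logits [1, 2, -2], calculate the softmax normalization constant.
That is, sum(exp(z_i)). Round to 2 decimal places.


Denom = e^1=2.7183 + e^2=7.3891 + e^-2=0.1353. Sum = 10.2427, which rounds to 10.24.

10.24


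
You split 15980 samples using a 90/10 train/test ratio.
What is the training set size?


Test set = 15980 * 10% = 1598. Training set = 15980 - 1598 = 14382.

14382


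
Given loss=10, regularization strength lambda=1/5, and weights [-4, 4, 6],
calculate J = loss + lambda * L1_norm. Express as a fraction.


L1 norm = sum(|w|) = 14. J = 10 + 1/5 * 14 = 64/5.

64/5


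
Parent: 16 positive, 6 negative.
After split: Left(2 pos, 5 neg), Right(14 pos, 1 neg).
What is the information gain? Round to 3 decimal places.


H(parent) = 0.8454. H(left) = 0.8631, H(right) = 0.3534. Weighted = (7/22)*0.8631 + (15/22)*0.3534 = 0.5156. IG = 0.8454 - 0.5156 = 0.3298, which rounds to 0.330.

0.330


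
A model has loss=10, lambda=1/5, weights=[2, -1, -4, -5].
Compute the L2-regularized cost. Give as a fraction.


L2 sq norm = sum(w^2) = 46. J = 10 + 1/5 * 46 = 96/5.

96/5


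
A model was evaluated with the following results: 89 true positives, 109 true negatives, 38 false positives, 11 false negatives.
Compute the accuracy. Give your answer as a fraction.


Accuracy = (TP + TN) / (TP + TN + FP + FN) = (89 + 109) / 247 = 198/247.

198/247


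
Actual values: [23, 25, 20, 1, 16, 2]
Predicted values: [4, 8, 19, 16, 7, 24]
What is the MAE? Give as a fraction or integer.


MAE = (1/6) * (|23-4|=19 + |25-8|=17 + |20-19|=1 + |1-16|=15 + |16-7|=9 + |2-24|=22). Sum = 83. MAE = 83/6.

83/6


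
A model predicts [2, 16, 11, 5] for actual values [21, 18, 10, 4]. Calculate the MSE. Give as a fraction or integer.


MSE = (1/4) * ((21-2)^2=361 + (18-16)^2=4 + (10-11)^2=1 + (4-5)^2=1). Sum = 367. MSE = 367/4.

367/4


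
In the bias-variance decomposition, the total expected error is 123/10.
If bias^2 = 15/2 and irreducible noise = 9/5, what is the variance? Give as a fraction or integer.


Total error = bias^2 + variance + irreducible noise. So variance = 123/10 - 15/2 - 9/5 = 3.

3


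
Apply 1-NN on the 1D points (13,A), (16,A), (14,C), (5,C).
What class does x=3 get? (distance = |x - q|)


Distances: |13-3|=10, |16-3|=13, |14-3|=11, |5-3|=2. 1 nearest: (5,C). Counts: {'C': 1}. Majority class: C.

C


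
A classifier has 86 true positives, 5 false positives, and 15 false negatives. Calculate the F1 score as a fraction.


Precision = 86/91 = 86/91. Recall = 86/101 = 86/101. F1 = 2*P*R/(P+R) = 43/48.

43/48


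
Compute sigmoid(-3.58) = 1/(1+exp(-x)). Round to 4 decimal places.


sigma(-3.58) = 1/(1+e^(3.58)) = 1/(1+35.873541) = 1/36.873541 = 0.0271.

0.0271


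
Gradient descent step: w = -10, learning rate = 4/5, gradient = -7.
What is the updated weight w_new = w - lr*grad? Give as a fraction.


w_new = -10 - 4/5 * -7 = -10 - -28/5 = -22/5.

-22/5


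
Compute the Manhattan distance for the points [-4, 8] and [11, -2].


d = sum of absolute differences: |-4-11|=15 + |8--2|=10 = 25.

25


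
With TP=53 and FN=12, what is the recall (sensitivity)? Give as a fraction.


Recall = TP / (TP + FN) = 53 / 65 = 53/65.

53/65


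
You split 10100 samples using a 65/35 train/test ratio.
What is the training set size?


Test set = 10100 * 35% = 3535. Training set = 10100 - 3535 = 6565.

6565


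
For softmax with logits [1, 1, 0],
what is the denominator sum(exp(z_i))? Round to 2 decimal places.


Denom = e^1=2.7183 + e^1=2.7183 + e^0=1.0000. Sum = 6.4366, which rounds to 6.44.

6.44


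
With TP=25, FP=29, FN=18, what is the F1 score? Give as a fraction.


Precision = 25/54 = 25/54. Recall = 25/43 = 25/43. F1 = 2*P*R/(P+R) = 50/97.

50/97


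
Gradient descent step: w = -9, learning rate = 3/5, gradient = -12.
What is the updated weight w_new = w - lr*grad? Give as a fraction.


w_new = -9 - 3/5 * -12 = -9 - -36/5 = -9/5.

-9/5


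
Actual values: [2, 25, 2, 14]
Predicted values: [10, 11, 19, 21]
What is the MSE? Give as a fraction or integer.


MSE = (1/4) * ((2-10)^2=64 + (25-11)^2=196 + (2-19)^2=289 + (14-21)^2=49). Sum = 598. MSE = 299/2.

299/2


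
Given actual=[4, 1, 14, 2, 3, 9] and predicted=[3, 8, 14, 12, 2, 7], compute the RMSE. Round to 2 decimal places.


MSE = 25.8333. RMSE = sqrt(25.8333) = 5.08.

5.08


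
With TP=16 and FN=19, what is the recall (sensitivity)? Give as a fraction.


Recall = TP / (TP + FN) = 16 / 35 = 16/35.

16/35


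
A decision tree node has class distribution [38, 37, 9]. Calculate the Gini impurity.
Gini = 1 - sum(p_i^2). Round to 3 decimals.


Total = 84. Proportions: 38/84, 37/84, 9/84. sum(p_i^2) = 0.4101. Gini = 1 - 0.4101 = 0.5899, which rounds to 0.590.

0.590


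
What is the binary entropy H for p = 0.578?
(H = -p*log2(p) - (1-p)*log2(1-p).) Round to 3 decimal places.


H = -0.578*log2(0.578) - 0.422*log2(0.422) = 0.982.

0.982


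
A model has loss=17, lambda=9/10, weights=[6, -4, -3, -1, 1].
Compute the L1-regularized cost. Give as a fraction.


L1 norm = sum(|w|) = 15. J = 17 + 9/10 * 15 = 61/2.

61/2


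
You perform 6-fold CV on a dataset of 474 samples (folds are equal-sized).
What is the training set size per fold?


Each validation fold has 474/6 = 79 samples. Training set = 474 - 79 = 395.

395


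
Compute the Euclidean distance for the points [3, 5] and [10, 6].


d = sqrt(sum of squared differences). (3-10)^2=49, (5-6)^2=1. Sum = 50.

sqrt(50)


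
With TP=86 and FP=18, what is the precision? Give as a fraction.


Precision = TP / (TP + FP) = 86 / 104 = 43/52.

43/52


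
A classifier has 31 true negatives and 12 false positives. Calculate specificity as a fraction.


Specificity = TN / (TN + FP) = 31 / 43 = 31/43.

31/43


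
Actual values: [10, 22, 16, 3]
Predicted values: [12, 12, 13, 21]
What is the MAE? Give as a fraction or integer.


MAE = (1/4) * (|10-12|=2 + |22-12|=10 + |16-13|=3 + |3-21|=18). Sum = 33. MAE = 33/4.

33/4


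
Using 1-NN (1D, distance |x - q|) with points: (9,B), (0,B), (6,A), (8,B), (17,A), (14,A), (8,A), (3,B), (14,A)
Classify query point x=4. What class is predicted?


Distances: |9-4|=5, |0-4|=4, |6-4|=2, |8-4|=4, |17-4|=13, |14-4|=10, |8-4|=4, |3-4|=1, |14-4|=10. 1 nearest: (3,B). Counts: {'B': 1}. Majority class: B.

B


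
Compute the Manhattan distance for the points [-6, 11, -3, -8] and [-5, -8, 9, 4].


d = sum of absolute differences: |-6--5|=1 + |11--8|=19 + |-3-9|=12 + |-8-4|=12 = 44.

44


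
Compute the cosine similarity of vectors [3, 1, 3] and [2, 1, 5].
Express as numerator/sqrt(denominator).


dot = 22. |a|^2 = 19, |b|^2 = 30. cos = 22/sqrt(570).

22/sqrt(570)


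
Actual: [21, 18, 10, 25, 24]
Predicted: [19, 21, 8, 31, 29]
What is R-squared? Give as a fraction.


Mean(y) = 98/5. SS_res = 78. SS_tot = 726/5. R^2 = 1 - 78/(726/5) = 56/121.

56/121


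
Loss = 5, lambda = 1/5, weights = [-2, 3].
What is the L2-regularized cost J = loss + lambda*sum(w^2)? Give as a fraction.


L2 sq norm = sum(w^2) = 13. J = 5 + 1/5 * 13 = 38/5.

38/5


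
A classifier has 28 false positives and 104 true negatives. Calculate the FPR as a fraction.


FPR = FP / (FP + TN) = 28 / 132 = 7/33.

7/33


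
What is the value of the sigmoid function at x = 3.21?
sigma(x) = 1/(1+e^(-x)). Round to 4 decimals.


sigma(3.21) = 1/(1+e^(-3.21)) = 1/(1+0.040357) = 1/1.040357 = 0.9612.

0.9612


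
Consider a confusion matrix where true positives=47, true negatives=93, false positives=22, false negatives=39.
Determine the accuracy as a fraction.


Accuracy = (TP + TN) / (TP + TN + FP + FN) = (47 + 93) / 201 = 140/201.

140/201


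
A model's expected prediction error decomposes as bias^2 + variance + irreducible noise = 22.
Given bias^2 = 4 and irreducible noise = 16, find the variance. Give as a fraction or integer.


Total error = bias^2 + variance + irreducible noise. So variance = 22 - 4 - 16 = 2.

2


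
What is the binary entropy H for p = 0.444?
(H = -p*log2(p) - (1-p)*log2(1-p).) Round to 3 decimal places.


H = -0.444*log2(0.444) - 0.556*log2(0.556) = 0.991.

0.991


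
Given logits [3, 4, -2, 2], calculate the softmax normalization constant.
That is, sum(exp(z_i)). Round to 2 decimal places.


Denom = e^3=20.0855 + e^4=54.5982 + e^-2=0.1353 + e^2=7.3891. Sum = 82.2081, which rounds to 82.21.

82.21


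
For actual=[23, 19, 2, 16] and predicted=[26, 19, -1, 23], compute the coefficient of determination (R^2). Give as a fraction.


Mean(y) = 15. SS_res = 67. SS_tot = 250. R^2 = 1 - 67/(250) = 183/250.

183/250


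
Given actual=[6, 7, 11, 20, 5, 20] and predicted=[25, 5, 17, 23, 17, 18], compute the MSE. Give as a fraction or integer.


MSE = (1/6) * ((6-25)^2=361 + (7-5)^2=4 + (11-17)^2=36 + (20-23)^2=9 + (5-17)^2=144 + (20-18)^2=4). Sum = 558. MSE = 93.

93


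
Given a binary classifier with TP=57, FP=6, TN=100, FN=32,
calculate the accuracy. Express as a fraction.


Accuracy = (TP + TN) / (TP + TN + FP + FN) = (57 + 100) / 195 = 157/195.

157/195


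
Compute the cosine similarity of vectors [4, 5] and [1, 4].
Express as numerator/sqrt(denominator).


dot = 24. |a|^2 = 41, |b|^2 = 17. cos = 24/sqrt(697).

24/sqrt(697)


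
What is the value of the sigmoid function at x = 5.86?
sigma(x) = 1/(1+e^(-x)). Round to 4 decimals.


sigma(5.86) = 1/(1+e^(-5.86)) = 1/(1+0.002851) = 1/1.002851 = 0.9972.

0.9972


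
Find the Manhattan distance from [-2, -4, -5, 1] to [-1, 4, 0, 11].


d = sum of absolute differences: |-2--1|=1 + |-4-4|=8 + |-5-0|=5 + |1-11|=10 = 24.

24


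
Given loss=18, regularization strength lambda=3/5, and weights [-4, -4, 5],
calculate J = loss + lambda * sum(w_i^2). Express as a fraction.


L2 sq norm = sum(w^2) = 57. J = 18 + 3/5 * 57 = 261/5.

261/5


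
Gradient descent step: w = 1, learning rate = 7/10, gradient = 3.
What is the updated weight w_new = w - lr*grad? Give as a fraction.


w_new = 1 - 7/10 * 3 = 1 - 21/10 = -11/10.

-11/10


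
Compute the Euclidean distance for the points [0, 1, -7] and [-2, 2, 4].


d = sqrt(sum of squared differences). (0--2)^2=4, (1-2)^2=1, (-7-4)^2=121. Sum = 126.

sqrt(126)


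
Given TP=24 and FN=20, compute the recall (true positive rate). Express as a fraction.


Recall = TP / (TP + FN) = 24 / 44 = 6/11.

6/11


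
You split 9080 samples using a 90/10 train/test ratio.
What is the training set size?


Test set = 9080 * 10% = 908. Training set = 9080 - 908 = 8172.

8172


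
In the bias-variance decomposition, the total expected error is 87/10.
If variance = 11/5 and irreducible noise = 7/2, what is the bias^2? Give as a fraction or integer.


Total error = bias^2 + variance + irreducible noise. So bias^2 = 87/10 - 11/5 - 7/2 = 3.

3


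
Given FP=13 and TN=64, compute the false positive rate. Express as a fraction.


FPR = FP / (FP + TN) = 13 / 77 = 13/77.

13/77


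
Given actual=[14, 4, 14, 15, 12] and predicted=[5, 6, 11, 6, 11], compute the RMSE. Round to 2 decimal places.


MSE = 35.2000. RMSE = sqrt(35.2000) = 5.93.

5.93


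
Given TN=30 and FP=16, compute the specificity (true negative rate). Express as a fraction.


Specificity = TN / (TN + FP) = 30 / 46 = 15/23.

15/23


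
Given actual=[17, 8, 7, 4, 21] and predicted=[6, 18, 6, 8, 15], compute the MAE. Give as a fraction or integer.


MAE = (1/5) * (|17-6|=11 + |8-18|=10 + |7-6|=1 + |4-8|=4 + |21-15|=6). Sum = 32. MAE = 32/5.

32/5


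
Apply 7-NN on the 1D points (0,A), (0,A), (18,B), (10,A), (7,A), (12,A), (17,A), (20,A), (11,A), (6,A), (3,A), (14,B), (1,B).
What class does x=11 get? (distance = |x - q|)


Distances: |0-11|=11, |0-11|=11, |18-11|=7, |10-11|=1, |7-11|=4, |12-11|=1, |17-11|=6, |20-11|=9, |11-11|=0, |6-11|=5, |3-11|=8, |14-11|=3, |1-11|=10. 7 nearest: (11,A), (10,A), (12,A), (14,B), (7,A), (6,A), (17,A). Counts: {'A': 6, 'B': 1}. Majority class: A.

A


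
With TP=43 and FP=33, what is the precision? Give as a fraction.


Precision = TP / (TP + FP) = 43 / 76 = 43/76.

43/76


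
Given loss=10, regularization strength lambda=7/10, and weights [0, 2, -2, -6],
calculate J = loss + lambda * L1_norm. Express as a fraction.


L1 norm = sum(|w|) = 10. J = 10 + 7/10 * 10 = 17.

17


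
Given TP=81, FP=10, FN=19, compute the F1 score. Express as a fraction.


Precision = 81/91 = 81/91. Recall = 81/100 = 81/100. F1 = 2*P*R/(P+R) = 162/191.

162/191


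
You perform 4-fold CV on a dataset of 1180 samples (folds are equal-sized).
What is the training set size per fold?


Each validation fold has 1180/4 = 295 samples. Training set = 1180 - 295 = 885.

885


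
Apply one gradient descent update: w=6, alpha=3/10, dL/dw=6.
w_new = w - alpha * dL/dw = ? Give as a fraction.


w_new = 6 - 3/10 * 6 = 6 - 9/5 = 21/5.

21/5


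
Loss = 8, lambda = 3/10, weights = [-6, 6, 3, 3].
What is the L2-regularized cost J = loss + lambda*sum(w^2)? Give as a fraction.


L2 sq norm = sum(w^2) = 90. J = 8 + 3/10 * 90 = 35.

35


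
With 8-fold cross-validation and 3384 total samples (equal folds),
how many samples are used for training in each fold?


Each validation fold has 3384/8 = 423 samples. Training set = 3384 - 423 = 2961.

2961


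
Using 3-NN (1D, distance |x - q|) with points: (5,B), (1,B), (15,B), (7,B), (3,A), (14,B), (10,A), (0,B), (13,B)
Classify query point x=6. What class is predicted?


Distances: |5-6|=1, |1-6|=5, |15-6|=9, |7-6|=1, |3-6|=3, |14-6|=8, |10-6|=4, |0-6|=6, |13-6|=7. 3 nearest: (5,B), (7,B), (3,A). Counts: {'B': 2, 'A': 1}. Majority class: B.

B


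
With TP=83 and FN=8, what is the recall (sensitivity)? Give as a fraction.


Recall = TP / (TP + FN) = 83 / 91 = 83/91.

83/91


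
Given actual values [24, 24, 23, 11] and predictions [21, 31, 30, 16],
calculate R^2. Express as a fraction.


Mean(y) = 41/2. SS_res = 132. SS_tot = 121. R^2 = 1 - 132/(121) = -1/11.

-1/11


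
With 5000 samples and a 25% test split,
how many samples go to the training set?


Test set = 5000 * 25% = 1250. Training set = 5000 - 1250 = 3750.

3750


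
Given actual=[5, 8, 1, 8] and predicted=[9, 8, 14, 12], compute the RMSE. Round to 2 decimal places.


MSE = 50.2500. RMSE = sqrt(50.2500) = 7.09.

7.09


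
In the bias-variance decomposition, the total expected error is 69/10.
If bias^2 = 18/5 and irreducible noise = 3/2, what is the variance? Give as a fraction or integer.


Total error = bias^2 + variance + irreducible noise. So variance = 69/10 - 18/5 - 3/2 = 9/5.

9/5


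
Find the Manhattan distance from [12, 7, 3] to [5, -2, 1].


d = sum of absolute differences: |12-5|=7 + |7--2|=9 + |3-1|=2 = 18.

18


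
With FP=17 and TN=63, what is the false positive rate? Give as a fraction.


FPR = FP / (FP + TN) = 17 / 80 = 17/80.

17/80


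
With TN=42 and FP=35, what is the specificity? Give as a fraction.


Specificity = TN / (TN + FP) = 42 / 77 = 6/11.

6/11


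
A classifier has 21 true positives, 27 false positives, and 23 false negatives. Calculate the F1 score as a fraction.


Precision = 21/48 = 7/16. Recall = 21/44 = 21/44. F1 = 2*P*R/(P+R) = 21/46.

21/46


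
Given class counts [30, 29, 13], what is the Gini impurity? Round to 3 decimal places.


Total = 72. Proportions: 30/72, 29/72, 13/72. sum(p_i^2) = 0.3684. Gini = 1 - 0.3684 = 0.6316, which rounds to 0.632.

0.632


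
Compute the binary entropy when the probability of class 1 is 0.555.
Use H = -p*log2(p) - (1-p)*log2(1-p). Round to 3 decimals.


H = -0.555*log2(0.555) - 0.445*log2(0.445) = 0.991.

0.991


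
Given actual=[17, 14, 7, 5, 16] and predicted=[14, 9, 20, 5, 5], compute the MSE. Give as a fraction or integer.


MSE = (1/5) * ((17-14)^2=9 + (14-9)^2=25 + (7-20)^2=169 + (5-5)^2=0 + (16-5)^2=121). Sum = 324. MSE = 324/5.

324/5


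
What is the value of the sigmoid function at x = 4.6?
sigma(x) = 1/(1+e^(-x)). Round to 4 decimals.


sigma(4.6) = 1/(1+e^(-4.6)) = 1/(1+0.010052) = 1/1.010052 = 0.9900.

0.9900


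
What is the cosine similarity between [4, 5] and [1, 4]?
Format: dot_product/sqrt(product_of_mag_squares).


dot = 24. |a|^2 = 41, |b|^2 = 17. cos = 24/sqrt(697).

24/sqrt(697)


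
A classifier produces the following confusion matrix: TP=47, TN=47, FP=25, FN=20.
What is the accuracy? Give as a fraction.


Accuracy = (TP + TN) / (TP + TN + FP + FN) = (47 + 47) / 139 = 94/139.

94/139


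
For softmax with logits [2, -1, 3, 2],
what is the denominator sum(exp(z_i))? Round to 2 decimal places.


Denom = e^2=7.3891 + e^-1=0.3679 + e^3=20.0855 + e^2=7.3891. Sum = 35.2316, which rounds to 35.23.

35.23


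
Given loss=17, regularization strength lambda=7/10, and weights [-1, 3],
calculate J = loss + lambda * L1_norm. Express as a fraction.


L1 norm = sum(|w|) = 4. J = 17 + 7/10 * 4 = 99/5.

99/5


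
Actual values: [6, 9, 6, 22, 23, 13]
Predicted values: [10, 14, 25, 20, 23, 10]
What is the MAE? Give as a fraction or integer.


MAE = (1/6) * (|6-10|=4 + |9-14|=5 + |6-25|=19 + |22-20|=2 + |23-23|=0 + |13-10|=3). Sum = 33. MAE = 11/2.

11/2


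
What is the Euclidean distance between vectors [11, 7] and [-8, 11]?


d = sqrt(sum of squared differences). (11--8)^2=361, (7-11)^2=16. Sum = 377.

sqrt(377)


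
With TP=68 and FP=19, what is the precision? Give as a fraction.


Precision = TP / (TP + FP) = 68 / 87 = 68/87.

68/87


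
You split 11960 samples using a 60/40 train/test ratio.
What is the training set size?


Test set = 11960 * 40% = 4784. Training set = 11960 - 4784 = 7176.

7176


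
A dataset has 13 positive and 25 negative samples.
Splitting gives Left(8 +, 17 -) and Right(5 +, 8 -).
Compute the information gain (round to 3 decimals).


H(parent) = 0.9268. H(left) = 0.9044, H(right) = 0.9612. Weighted = (25/38)*0.9044 + (13/38)*0.9612 = 0.9238. IG = 0.9268 - 0.9238 = 0.0030, which rounds to 0.003.

0.003


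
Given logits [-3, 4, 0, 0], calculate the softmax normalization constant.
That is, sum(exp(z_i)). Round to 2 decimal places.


Denom = e^-3=0.0498 + e^4=54.5982 + e^0=1.0000 + e^0=1.0000. Sum = 56.6480, which rounds to 56.65.

56.65
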